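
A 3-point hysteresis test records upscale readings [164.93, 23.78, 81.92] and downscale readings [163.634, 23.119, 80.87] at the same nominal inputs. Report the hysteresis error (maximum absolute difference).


|164.93 - 163.634| = 1.2960
|23.78 - 23.119| = 0.6610
|81.92 - 80.87| = 1.0500
hysteresis = max(diffs) = 1.2960

1.2960


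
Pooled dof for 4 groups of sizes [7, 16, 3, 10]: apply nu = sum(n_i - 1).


nu = sum_i (n_i - 1)
nu = ((7 - 1) + (16 - 1) + (3 - 1) + (10 - 1))
nu = 6 + 15 + 2 + 9
nu = 32

32


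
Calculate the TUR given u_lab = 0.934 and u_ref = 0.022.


TUR = u_lab / u_ref
= 0.934 / 0.022
= 42.4545

42.4545


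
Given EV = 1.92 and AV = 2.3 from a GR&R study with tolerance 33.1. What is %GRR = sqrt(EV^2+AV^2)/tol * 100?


GRR = sqrt(EV^2 + AV^2) = sqrt(1.92^2 + 2.3^2) = 2.9960641
%GRR = GRR / tol * 100 = 2.9960641 / 33.1 * 100
%GRR = 9.0516

9.0516


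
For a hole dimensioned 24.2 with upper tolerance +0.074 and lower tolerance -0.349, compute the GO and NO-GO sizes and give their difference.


GO = nominal - lower_tol (smallest hole = maximum material condition)
GO = 24.2 - 0.349 = 23.851
NO-GO = nominal + upper_tol (largest hole = least material condition)
NO-GO = 24.2 + 0.074 = 24.274
spread = NO-GO - GO = 24.274 - 23.851 = 0.4230

0.4230


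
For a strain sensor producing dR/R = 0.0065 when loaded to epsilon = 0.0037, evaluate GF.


GF = (dR/R) / epsilon
= 0.0065 / 0.0037
= 1.7568

1.7568


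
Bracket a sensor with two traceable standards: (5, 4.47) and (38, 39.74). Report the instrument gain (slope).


slope = (y2 - y1) / (x2 - x1)
= (39.74 - 4.47) / (38 - 5)
= 35.2700 / 33
= 1.0688

1.0688


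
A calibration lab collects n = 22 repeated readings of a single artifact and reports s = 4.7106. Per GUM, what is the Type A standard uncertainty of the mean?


u_A = s / sqrt(n)
u_A = 4.7106 / sqrt(22)
u_A = 4.7106 / 4.6904158
u_A = 1.0043

1.0043


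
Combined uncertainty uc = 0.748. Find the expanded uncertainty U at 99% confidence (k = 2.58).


U = k * uc
U = 2.58 * 0.748
U = 1.9298

1.9298


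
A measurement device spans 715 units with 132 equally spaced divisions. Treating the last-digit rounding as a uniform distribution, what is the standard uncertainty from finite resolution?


resolution = range / divisions
resolution = 715 / 132 = 5.4166667
u_res = resolution / (2*sqrt(3))
u_res = 5.4166667 / 3.4641016
u_res = 1.5637

1.5637


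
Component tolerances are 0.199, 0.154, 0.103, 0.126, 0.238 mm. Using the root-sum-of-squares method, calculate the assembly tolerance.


RSS = sqrt(0.199^2 + 0.154^2 + 0.103^2 + 0.126^2 + 0.238^2)
= sqrt(0.146446)
= 0.3827

0.3827


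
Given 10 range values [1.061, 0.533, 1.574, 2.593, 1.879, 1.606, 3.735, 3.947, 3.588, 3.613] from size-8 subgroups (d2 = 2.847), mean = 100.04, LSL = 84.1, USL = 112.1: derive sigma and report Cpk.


R_bar = (1.061 + 0.533 + 1.574 + 2.593 + 1.879 + 1.606 + 3.735 + 3.947 + 3.588 + 3.613) / 10 = 2.4129
sigma = R_bar / d2 = 2.4129 / 2.847 = 0.84752371
Cp = (USL - LSL)/(6*sigma) = (112.1 - 84.1)/(6*0.84752371) = 5.5062
Cpu = (112.1 - 100.04)/(3*0.84752371) = 4.7432
Cpl = (100.04 - 84.1)/(3*0.84752371) = 6.2692
Cpk = min(Cpu, Cpl) = 4.7432

4.7432


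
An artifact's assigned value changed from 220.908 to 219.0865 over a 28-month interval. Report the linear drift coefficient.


rate = (v2 - v1) / months
= (219.0865 - 220.908) / 28
= -1.8215 / 28
= -0.0651

-0.0651


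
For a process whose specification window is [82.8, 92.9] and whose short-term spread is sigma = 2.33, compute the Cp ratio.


Cp = (USL - LSL) / (6 * sigma)
= (92.9 - 82.8) / (6 * 2.33)
= 10.1000 / 13.9800
= 0.7225

0.7225


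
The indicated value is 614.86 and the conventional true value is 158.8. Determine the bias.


Systematic error = measured - true
= 614.86 - 158.8
= 456.0600

456.0600


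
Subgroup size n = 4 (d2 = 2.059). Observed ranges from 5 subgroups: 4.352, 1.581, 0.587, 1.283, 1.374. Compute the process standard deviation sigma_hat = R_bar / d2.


R_bar = (4.352 + 1.581 + 0.587 + 1.283 + 1.374) / 5
R_bar = 9.177 / 5 = 1.8354
sigma_hat = R_bar / d2 = 1.8354 / 2.059 = 0.8914

0.8914


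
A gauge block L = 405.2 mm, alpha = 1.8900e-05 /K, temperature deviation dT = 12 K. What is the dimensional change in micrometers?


dL = L * alpha * dT
= 405.2 * 1.8900e-05 * 12
= 0.0918994 mm
dL_um = 0.0918994 * 1000 = 91.8994 um

91.8994


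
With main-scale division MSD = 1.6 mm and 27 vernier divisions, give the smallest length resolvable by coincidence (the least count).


LC = MSD / n_div
= 1.6 / 27
= 0.0593

0.0593


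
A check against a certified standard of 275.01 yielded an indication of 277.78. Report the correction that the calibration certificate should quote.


Correction = standard - reading
= 275.01 - 277.78
= -2.7700

-2.7700


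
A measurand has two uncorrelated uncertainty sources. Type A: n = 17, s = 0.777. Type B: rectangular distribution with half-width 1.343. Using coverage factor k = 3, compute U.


u_A = s / sqrt(n) = 0.777 / sqrt(17) = 0.18845018
u_B = half_width / sqrt(3) = 1.343 / sqrt(3) = 0.77538141
uc = sqrt(u_A^2 + u_B^2) = sqrt(0.18845018^2 + 0.77538141^2) = 0.79795351
U = k * uc = 3 * 0.79795351
U = 2.3939

2.3939


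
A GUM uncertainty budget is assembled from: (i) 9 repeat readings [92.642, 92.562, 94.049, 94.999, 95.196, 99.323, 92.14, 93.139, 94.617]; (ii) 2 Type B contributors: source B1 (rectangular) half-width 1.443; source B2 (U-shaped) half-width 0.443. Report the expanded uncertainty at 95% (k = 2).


mean = (92.642 + 92.562 + 94.049 + 94.999 + 95.196 + 99.323 + 92.14 + 93.139 + 94.617) / 9 = 94.29633333
s = sqrt(sum((x - mean)^2)/(n-1)) = 2.1928419
u_A = s / sqrt(n) = 2.1928419 / sqrt(9) = 0.7309473
u_B1 = 1.443 / sqrt(3) = 0.83311644
u_B2 = 0.443 / sqrt(2) = 0.3132483
uc = sqrt(0.7309473^2 + 0.83311644^2 + 0.3132483^2) = 1.1517341
U = k * uc = 2 * 1.1517341
U = 2.3035

2.3035


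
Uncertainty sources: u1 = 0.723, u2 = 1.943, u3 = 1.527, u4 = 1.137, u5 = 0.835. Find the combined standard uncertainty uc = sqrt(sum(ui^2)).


uc = sqrt(0.723^2 + 1.943^2 + 1.527^2 + 1.137^2 + 0.835^2)
uc = sqrt(8.619701)
uc = 2.9359

2.9359


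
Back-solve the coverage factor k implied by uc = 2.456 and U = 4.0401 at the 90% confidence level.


k = U / uc
k = 4.0401 / 2.456
k = 1.645

1.645


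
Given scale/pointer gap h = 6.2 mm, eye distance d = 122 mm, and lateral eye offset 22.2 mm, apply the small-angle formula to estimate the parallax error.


error = h * offset / d
= 6.2 * 22.2 / 122
= 1.1282

1.1282


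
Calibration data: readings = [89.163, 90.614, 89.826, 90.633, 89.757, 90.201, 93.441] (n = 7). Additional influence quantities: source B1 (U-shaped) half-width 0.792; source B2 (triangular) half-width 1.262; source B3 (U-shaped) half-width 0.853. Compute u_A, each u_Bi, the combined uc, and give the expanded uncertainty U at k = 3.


mean = (89.163 + 90.614 + 89.826 + 90.633 + 89.757 + 90.201 + 93.441) / 7 = 90.51928571
s = sqrt(sum((x - mean)^2)/(n-1)) = 1.3880957
u_A = s / sqrt(n) = 1.3880957 / sqrt(7) = 0.52465086
u_B1 = 0.792 / sqrt(2) = 0.56002857
u_B2 = 1.262 / sqrt(6) = 0.51520934
u_B3 = 0.853 / sqrt(2) = 0.60316208
uc = sqrt(0.52465086^2 + 0.56002857^2 + 0.51520934^2 + 0.60316208^2) = 1.1036918
U = k * uc = 3 * 1.1036918
U = 3.3111

3.3111


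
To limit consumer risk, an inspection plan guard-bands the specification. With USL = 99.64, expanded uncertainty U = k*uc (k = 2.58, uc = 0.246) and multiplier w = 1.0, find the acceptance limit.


U = k * uc = 2.58 * 0.246 = 0.63468
guard band g = w * U = 1.0 * 0.63468 = 0.63468
AL = USL - g = 99.64 - 0.63468
AL = 99.0053

99.0053


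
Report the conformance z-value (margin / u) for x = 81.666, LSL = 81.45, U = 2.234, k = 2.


u = U / k = 2.234 / 2 = 1.117
margin = |LSL - x| = |81.45 - 81.666| = 0.216
z = margin / u = 0.216 / 1.117
z = 0.1934

0.1934


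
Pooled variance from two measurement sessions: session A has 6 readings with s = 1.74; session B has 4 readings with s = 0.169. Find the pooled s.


s_p = sqrt(((n1-1)*s1^2 + (n2-1)*s2^2) / (n1+n2-2))
numerator = (6-1)*1.74^2 + (4-1)*0.169^2 = 15.138 + 0.085683 = 15.223683
denominator = 6 + 4 - 2 = 8
s_p^2 = 15.223683 / 8 = 1.9029604
s_p = sqrt(1.9029604) = 1.3795

1.3795


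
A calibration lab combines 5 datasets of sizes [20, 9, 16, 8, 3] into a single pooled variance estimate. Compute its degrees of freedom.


nu = sum_i (n_i - 1)
nu = ((20 - 1) + (9 - 1) + (16 - 1) + (8 - 1) + (3 - 1))
nu = 19 + 8 + 15 + 7 + 2
nu = 51

51


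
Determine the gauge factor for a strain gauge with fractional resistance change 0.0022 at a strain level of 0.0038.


GF = (dR/R) / epsilon
= 0.0022 / 0.0038
= 0.5789

0.5789


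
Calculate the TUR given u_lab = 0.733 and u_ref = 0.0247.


TUR = u_lab / u_ref
= 0.733 / 0.0247
= 29.6761

29.6761


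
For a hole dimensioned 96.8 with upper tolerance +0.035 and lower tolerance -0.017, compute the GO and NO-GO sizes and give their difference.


GO = nominal - lower_tol (smallest hole = maximum material condition)
GO = 96.8 - 0.017 = 96.783
NO-GO = nominal + upper_tol (largest hole = least material condition)
NO-GO = 96.8 + 0.035 = 96.835
spread = NO-GO - GO = 96.835 - 96.783 = 0.0520

0.0520


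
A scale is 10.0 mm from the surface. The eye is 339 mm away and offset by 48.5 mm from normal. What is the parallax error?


error = h * offset / d
= 10.0 * 48.5 / 339
= 1.4307

1.4307


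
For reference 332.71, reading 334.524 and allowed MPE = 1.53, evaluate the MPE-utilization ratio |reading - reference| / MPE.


e = indication - reference = 334.524 - 332.71 = 1.8140
|e| = 1.8140
ratio = |e| / MPE = 1.8140 / 1.53
ratio = 1.1856

1.1856


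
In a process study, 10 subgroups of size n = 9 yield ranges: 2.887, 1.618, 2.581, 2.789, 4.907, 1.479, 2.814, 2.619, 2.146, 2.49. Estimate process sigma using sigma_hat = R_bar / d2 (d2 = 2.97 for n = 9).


R_bar = (2.887 + 1.618 + 2.581 + 2.789 + 4.907 + 1.479 + 2.814 + 2.619 + 2.146 + 2.49) / 10
R_bar = 26.33 / 10 = 2.633
sigma_hat = R_bar / d2 = 2.633 / 2.97 = 0.8865

0.8865


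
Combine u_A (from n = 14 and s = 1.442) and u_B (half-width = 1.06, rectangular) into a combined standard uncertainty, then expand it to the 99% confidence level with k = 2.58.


u_A = s / sqrt(n) = 1.442 / sqrt(14) = 0.38539071
u_B = half_width / sqrt(3) = 1.06 / sqrt(3) = 0.61199129
uc = sqrt(u_A^2 + u_B^2) = sqrt(0.38539071^2 + 0.61199129^2) = 0.72322841
U = k * uc = 2.58 * 0.72322841
U = 1.8659

1.8659


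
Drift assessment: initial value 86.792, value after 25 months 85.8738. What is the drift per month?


rate = (v2 - v1) / months
= (85.8738 - 86.792) / 25
= -0.9182 / 25
= -0.0367

-0.0367


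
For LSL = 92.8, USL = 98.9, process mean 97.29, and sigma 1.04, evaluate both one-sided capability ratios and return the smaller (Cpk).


Cpu = (USL - mean) / (3*sigma) = (98.9 - 97.29) / (3*1.04) = 0.5160
Cpl = (mean - LSL) / (3*sigma) = (97.29 - 92.8) / (3*1.04) = 1.4391
Cpk = min(Cpu, Cpl) = 0.5160

0.5160


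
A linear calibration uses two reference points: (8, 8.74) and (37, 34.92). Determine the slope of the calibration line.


slope = (y2 - y1) / (x2 - x1)
= (34.92 - 8.74) / (37 - 8)
= 26.1800 / 29
= 0.9028

0.9028


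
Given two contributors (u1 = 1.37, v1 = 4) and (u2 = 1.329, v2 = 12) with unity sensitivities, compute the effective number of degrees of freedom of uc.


uc = sqrt(u1^2 + u2^2) = sqrt(1.37^2 + 1.329^2) = 1.9087014
v_eff = uc^4 / (u1^4/v1 + u2^4/v2)
= 1.9087014^4 / (1.37^4/4 + 1.329^4/12)
= 13.272477 / 1.1406557
v_eff = 11.6358

11.6358


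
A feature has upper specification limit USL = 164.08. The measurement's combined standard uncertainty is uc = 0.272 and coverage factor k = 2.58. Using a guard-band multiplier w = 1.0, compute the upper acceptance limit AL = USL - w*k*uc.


U = k * uc = 2.58 * 0.272 = 0.70176
guard band g = w * U = 1.0 * 0.70176 = 0.70176
AL = USL - g = 164.08 - 0.70176
AL = 163.3782

163.3782


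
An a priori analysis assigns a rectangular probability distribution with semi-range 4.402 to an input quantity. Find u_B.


u_B = half_width / sqrt(3)
u_B = 4.402 / 1.7320508
u_B = 2.5415

2.5415


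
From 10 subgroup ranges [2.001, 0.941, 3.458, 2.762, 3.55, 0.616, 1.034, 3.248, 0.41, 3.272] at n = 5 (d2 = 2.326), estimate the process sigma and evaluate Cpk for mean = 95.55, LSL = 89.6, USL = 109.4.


R_bar = (2.001 + 0.941 + 3.458 + 2.762 + 3.55 + 0.616 + 1.034 + 3.248 + 0.41 + 3.272) / 10 = 2.1292
sigma = R_bar / d2 = 2.1292 / 2.326 = 0.91539123
Cp = (USL - LSL)/(6*sigma) = (109.4 - 89.6)/(6*0.91539123) = 3.6050
Cpu = (109.4 - 95.55)/(3*0.91539123) = 5.0434
Cpl = (95.55 - 89.6)/(3*0.91539123) = 2.1667
Cpk = min(Cpu, Cpl) = 2.1667

2.1667


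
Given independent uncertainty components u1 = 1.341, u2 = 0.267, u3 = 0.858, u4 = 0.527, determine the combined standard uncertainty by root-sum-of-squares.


uc = sqrt(1.341^2 + 0.267^2 + 0.858^2 + 0.527^2)
uc = sqrt(2.883463)
uc = 1.6981

1.6981


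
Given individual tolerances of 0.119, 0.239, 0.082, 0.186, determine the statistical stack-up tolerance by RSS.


RSS = sqrt(0.119^2 + 0.239^2 + 0.082^2 + 0.186^2)
= sqrt(0.112602)
= 0.3356

0.3356


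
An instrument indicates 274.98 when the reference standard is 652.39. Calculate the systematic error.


Systematic error = measured - true
= 274.98 - 652.39
= -377.4100

-377.4100


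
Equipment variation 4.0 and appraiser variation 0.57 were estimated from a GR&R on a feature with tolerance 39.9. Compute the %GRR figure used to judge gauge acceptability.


GRR = sqrt(EV^2 + AV^2) = sqrt(4.0^2 + 0.57^2) = 4.0404084
%GRR = GRR / tol * 100 = 4.0404084 / 39.9 * 100
%GRR = 10.1263

10.1263


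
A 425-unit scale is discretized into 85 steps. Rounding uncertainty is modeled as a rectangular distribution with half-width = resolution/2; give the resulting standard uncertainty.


resolution = range / divisions
resolution = 425 / 85 = 5
u_res = resolution / (2*sqrt(3))
u_res = 5 / 3.4641016
u_res = 1.4434

1.4434


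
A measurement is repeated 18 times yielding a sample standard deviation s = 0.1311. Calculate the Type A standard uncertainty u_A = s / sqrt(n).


u_A = s / sqrt(n)
u_A = 0.1311 / sqrt(18)
u_A = 0.1311 / 4.2426407
u_A = 0.0309

0.0309


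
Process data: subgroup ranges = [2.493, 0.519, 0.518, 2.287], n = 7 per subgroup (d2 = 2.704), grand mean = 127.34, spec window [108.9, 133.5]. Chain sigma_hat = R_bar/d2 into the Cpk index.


R_bar = (2.493 + 0.519 + 0.518 + 2.287) / 4 = 1.45425
sigma = R_bar / d2 = 1.45425 / 2.704 = 0.53781435
Cp = (USL - LSL)/(6*sigma) = (133.5 - 108.9)/(6*0.53781435) = 7.6234
Cpu = (133.5 - 127.34)/(3*0.53781435) = 3.8179
Cpl = (127.34 - 108.9)/(3*0.53781435) = 11.4290
Cpk = min(Cpu, Cpl) = 3.8179

3.8179


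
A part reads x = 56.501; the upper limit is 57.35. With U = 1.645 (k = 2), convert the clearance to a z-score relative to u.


u = U / k = 1.645 / 2 = 0.8225
margin = |USL - x| = |57.35 - 56.501| = 0.849
z = margin / u = 0.849 / 0.8225
z = 1.0322

1.0322


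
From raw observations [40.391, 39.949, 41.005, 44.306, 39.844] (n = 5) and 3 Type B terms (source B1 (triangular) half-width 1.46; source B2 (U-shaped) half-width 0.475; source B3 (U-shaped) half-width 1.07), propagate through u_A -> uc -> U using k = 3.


mean = (40.391 + 39.949 + 41.005 + 44.306 + 39.844) / 5 = 41.099
s = sqrt(sum((x - mean)^2)/(n-1)) = 1.8501672
u_A = s / sqrt(n) = 1.8501672 / sqrt(5) = 0.82741993
u_B1 = 1.46 / sqrt(6) = 0.5960425
u_B2 = 0.475 / sqrt(2) = 0.33587572
u_B3 = 1.07 / sqrt(2) = 0.75660426
uc = sqrt(0.82741993^2 + 0.5960425^2 + 0.33587572^2 + 0.75660426^2) = 1.3134508
U = k * uc = 3 * 1.3134508
U = 3.9404

3.9404


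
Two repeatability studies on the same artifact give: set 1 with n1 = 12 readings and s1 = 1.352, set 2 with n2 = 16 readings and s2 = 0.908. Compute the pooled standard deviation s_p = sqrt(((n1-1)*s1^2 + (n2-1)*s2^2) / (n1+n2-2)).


s_p = sqrt(((n1-1)*s1^2 + (n2-1)*s2^2) / (n1+n2-2))
numerator = (12-1)*1.352^2 + (16-1)*0.908^2 = 20.106944 + 12.36696 = 32.473904
denominator = 12 + 16 - 2 = 26
s_p^2 = 32.473904 / 26 = 1.2489963
s_p = sqrt(1.2489963) = 1.1176

1.1176


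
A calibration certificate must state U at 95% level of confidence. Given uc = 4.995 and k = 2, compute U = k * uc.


U = k * uc
U = 2 * 4.995
U = 9.9900

9.9900


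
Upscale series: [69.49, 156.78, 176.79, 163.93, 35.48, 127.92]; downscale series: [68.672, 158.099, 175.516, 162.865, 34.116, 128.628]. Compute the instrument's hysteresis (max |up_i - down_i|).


|69.49 - 68.672| = 0.8180
|156.78 - 158.099| = 1.3190
|176.79 - 175.516| = 1.2740
|163.93 - 162.865| = 1.0650
|35.48 - 34.116| = 1.3640
|127.92 - 128.628| = 0.7080
hysteresis = max(diffs) = 1.3640

1.3640


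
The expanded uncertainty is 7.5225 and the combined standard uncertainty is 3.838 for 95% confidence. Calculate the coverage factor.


k = U / uc
k = 7.5225 / 3.838
k = 1.96

1.96


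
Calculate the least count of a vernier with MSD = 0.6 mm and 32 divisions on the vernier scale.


LC = MSD / n_div
= 0.6 / 32
= 0.0187

0.0187


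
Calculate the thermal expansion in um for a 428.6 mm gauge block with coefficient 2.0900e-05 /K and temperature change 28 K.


dL = L * alpha * dT
= 428.6 * 2.0900e-05 * 28
= 0.2508167 mm
dL_um = 0.2508167 * 1000 = 250.8167 um

250.8167


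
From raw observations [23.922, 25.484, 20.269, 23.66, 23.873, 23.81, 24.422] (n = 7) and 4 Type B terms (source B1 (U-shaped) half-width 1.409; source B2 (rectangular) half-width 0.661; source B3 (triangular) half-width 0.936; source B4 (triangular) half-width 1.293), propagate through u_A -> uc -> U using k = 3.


mean = (23.922 + 25.484 + 20.269 + 23.66 + 23.873 + 23.81 + 24.422) / 7 = 23.63428571
s = sqrt(sum((x - mean)^2)/(n-1)) = 1.6092641
u_A = s / sqrt(n) = 1.6092641 / sqrt(7) = 0.60824466
u_B1 = 1.409 / sqrt(2) = 0.99631345
u_B2 = 0.661 / sqrt(3) = 0.38162853
u_B3 = 0.936 / sqrt(6) = 0.3821204
u_B4 = 1.293 / sqrt(6) = 0.52786504
uc = sqrt(0.60824466^2 + 0.99631345^2 + 0.38162853^2 + 0.3821204^2 + 0.52786504^2) = 1.3902877
U = k * uc = 3 * 1.3902877
U = 4.1709

4.1709


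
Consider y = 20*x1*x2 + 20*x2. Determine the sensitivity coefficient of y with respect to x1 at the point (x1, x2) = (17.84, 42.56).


y = 20*x1*x2 + 20*x2
dy/dx1 = 20*x2
Evaluate at x2 = 42.56: c1 = 20 * 42.56
c1 = 851.2000

851.2000


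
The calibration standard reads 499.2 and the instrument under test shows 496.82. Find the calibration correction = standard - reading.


Correction = standard - reading
= 499.2 - 496.82
= 2.3800

2.3800


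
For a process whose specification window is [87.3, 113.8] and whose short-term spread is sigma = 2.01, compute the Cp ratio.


Cp = (USL - LSL) / (6 * sigma)
= (113.8 - 87.3) / (6 * 2.01)
= 26.5000 / 12.0600
= 2.1973

2.1973


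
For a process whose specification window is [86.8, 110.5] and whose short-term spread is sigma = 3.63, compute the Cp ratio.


Cp = (USL - LSL) / (6 * sigma)
= (110.5 - 86.8) / (6 * 3.63)
= 23.7000 / 21.7800
= 1.0882

1.0882


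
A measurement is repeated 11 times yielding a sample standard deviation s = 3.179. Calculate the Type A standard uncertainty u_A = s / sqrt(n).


u_A = s / sqrt(n)
u_A = 3.179 / sqrt(11)
u_A = 3.179 / 3.3166248
u_A = 0.9585

0.9585


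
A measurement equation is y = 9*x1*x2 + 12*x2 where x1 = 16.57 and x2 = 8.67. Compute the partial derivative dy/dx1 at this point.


y = 9*x1*x2 + 12*x2
dy/dx1 = 9*x2
Evaluate at x2 = 8.67: c1 = 9 * 8.67
c1 = 78.0300

78.0300


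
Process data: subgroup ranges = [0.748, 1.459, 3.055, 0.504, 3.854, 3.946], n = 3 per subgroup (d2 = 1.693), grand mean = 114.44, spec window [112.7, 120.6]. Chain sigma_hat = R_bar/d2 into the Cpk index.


R_bar = (0.748 + 1.459 + 3.055 + 0.504 + 3.854 + 3.946) / 6 = 2.261
sigma = R_bar / d2 = 2.261 / 1.693 = 1.3354991
Cp = (USL - LSL)/(6*sigma) = (120.6 - 112.7)/(6*1.3354991) = 0.9859
Cpu = (120.6 - 114.44)/(3*1.3354991) = 1.5375
Cpl = (114.44 - 112.7)/(3*1.3354991) = 0.4343
Cpk = min(Cpu, Cpl) = 0.4343

0.4343


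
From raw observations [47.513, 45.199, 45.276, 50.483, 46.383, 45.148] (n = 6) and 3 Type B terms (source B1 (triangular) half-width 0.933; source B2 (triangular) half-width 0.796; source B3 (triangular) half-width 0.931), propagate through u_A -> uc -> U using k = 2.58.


mean = (47.513 + 45.199 + 45.276 + 50.483 + 46.383 + 45.148) / 6 = 46.667
s = sqrt(sum((x - mean)^2)/(n-1)) = 2.0859288
u_A = s / sqrt(n) = 2.0859288 / sqrt(6) = 0.85157687
u_B1 = 0.933 / sqrt(6) = 0.38089566
u_B2 = 0.796 / sqrt(6) = 0.32496564
u_B3 = 0.931 / sqrt(6) = 0.38007916
uc = sqrt(0.85157687^2 + 0.38089566^2 + 0.32496564^2 + 0.38007916^2) = 1.0584552
U = k * uc = 2.58 * 1.0584552
U = 2.7308

2.7308


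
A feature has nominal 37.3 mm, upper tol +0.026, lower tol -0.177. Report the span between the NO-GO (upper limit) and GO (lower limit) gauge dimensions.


GO = nominal - lower_tol (smallest hole = maximum material condition)
GO = 37.3 - 0.177 = 37.123
NO-GO = nominal + upper_tol (largest hole = least material condition)
NO-GO = 37.3 + 0.026 = 37.326
spread = NO-GO - GO = 37.326 - 37.123 = 0.2030

0.2030


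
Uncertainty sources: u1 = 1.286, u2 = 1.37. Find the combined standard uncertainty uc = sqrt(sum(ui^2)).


uc = sqrt(1.286^2 + 1.37^2)
uc = sqrt(3.530696)
uc = 1.8790

1.8790


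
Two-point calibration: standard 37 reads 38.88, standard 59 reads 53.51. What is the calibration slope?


slope = (y2 - y1) / (x2 - x1)
= (53.51 - 38.88) / (59 - 37)
= 14.6300 / 22
= 0.6650

0.6650


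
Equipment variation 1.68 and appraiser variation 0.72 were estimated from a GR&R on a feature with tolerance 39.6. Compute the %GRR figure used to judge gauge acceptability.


GRR = sqrt(EV^2 + AV^2) = sqrt(1.68^2 + 0.72^2) = 1.8277855
%GRR = GRR / tol * 100 = 1.8277855 / 39.6 * 100
%GRR = 4.6156

4.6156


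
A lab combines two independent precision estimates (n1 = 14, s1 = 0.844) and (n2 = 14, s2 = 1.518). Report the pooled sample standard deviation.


s_p = sqrt(((n1-1)*s1^2 + (n2-1)*s2^2) / (n1+n2-2))
numerator = (14-1)*0.844^2 + (14-1)*1.518^2 = 9.260368 + 29.956212 = 39.21658
denominator = 14 + 14 - 2 = 26
s_p^2 = 39.21658 / 26 = 1.50833
s_p = sqrt(1.50833) = 1.2281

1.2281


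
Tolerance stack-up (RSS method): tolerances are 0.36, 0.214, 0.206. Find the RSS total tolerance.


RSS = sqrt(0.36^2 + 0.214^2 + 0.206^2)
= sqrt(0.217832)
= 0.4667

0.4667


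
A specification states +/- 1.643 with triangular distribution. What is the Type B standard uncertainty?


u_B = half_width / sqrt(6)
u_B = 1.643 / 2.4494897
u_B = 0.6708

0.6708


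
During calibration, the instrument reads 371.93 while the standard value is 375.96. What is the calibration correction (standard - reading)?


Correction = standard - reading
= 375.96 - 371.93
= 4.0300

4.0300


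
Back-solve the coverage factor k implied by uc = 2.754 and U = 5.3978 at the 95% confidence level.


k = U / uc
k = 5.3978 / 2.754
k = 1.96

1.96


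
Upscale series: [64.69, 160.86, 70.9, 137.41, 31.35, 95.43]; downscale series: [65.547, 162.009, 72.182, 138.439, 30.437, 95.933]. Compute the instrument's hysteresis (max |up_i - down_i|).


|64.69 - 65.547| = 0.8570
|160.86 - 162.009| = 1.1490
|70.9 - 72.182| = 1.2820
|137.41 - 138.439| = 1.0290
|31.35 - 30.437| = 0.9130
|95.43 - 95.933| = 0.5030
hysteresis = max(diffs) = 1.2820

1.2820


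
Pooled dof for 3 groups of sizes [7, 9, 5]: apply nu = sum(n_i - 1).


nu = sum_i (n_i - 1)
nu = ((7 - 1) + (9 - 1) + (5 - 1))
nu = 6 + 8 + 4
nu = 18

18


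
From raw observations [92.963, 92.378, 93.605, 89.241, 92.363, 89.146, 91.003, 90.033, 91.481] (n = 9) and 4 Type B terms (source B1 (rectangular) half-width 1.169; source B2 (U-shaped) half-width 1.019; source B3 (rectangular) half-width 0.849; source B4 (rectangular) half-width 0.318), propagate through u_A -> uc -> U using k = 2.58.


mean = (92.963 + 92.378 + 93.605 + 89.241 + 92.363 + 89.146 + 91.003 + 90.033 + 91.481) / 9 = 91.357
s = sqrt(sum((x - mean)^2)/(n-1)) = 1.618134
u_A = s / sqrt(n) = 1.618134 / sqrt(9) = 0.539378
u_B1 = 1.169 / sqrt(3) = 0.67492246
u_B2 = 1.019 / sqrt(2) = 0.72054181
u_B3 = 0.849 / sqrt(3) = 0.49017038
u_B4 = 0.318 / sqrt(3) = 0.18359739
uc = sqrt(0.539378^2 + 0.67492246^2 + 0.72054181^2 + 0.49017038^2 + 0.18359739^2) = 1.240808
U = k * uc = 2.58 * 1.240808
U = 3.2013

3.2013


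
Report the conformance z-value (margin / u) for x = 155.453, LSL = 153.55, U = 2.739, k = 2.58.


u = U / k = 2.739 / 2.58 = 1.0616279
margin = |LSL - x| = |153.55 - 155.453| = 1.903
z = margin / u = 1.903 / 1.0616279
z = 1.7925

1.7925


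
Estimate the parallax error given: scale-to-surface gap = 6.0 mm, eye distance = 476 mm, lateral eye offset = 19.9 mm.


error = h * offset / d
= 6.0 * 19.9 / 476
= 0.2508

0.2508


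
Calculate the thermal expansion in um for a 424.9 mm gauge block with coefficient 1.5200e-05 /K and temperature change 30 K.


dL = L * alpha * dT
= 424.9 * 1.5200e-05 * 30
= 0.1937544 mm
dL_um = 0.1937544 * 1000 = 193.7544 um

193.7544


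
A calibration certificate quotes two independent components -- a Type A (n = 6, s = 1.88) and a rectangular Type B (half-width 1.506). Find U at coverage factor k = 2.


u_A = s / sqrt(n) = 1.88 / sqrt(6) = 0.76750679
u_B = half_width / sqrt(3) = 1.506 / sqrt(3) = 0.86948951
uc = sqrt(u_A^2 + u_B^2) = sqrt(0.76750679^2 + 0.86948951^2) = 1.1597753
U = k * uc = 2 * 1.1597753
U = 2.3196

2.3196


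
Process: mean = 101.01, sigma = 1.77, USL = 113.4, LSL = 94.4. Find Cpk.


Cpu = (USL - mean) / (3*sigma) = (113.4 - 101.01) / (3*1.77) = 2.3333
Cpl = (mean - LSL) / (3*sigma) = (101.01 - 94.4) / (3*1.77) = 1.2448
Cpk = min(Cpu, Cpl) = 1.2448

1.2448


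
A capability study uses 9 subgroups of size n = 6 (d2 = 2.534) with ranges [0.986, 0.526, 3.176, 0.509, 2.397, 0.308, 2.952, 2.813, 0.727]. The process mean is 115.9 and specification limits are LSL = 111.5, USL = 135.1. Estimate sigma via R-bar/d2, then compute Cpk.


R_bar = (0.986 + 0.526 + 3.176 + 0.509 + 2.397 + 0.308 + 2.952 + 2.813 + 0.727) / 9 = 1.5993333
sigma = R_bar / d2 = 1.5993333 / 2.534 = 0.63114968
Cp = (USL - LSL)/(6*sigma) = (135.1 - 111.5)/(6*0.63114968) = 6.2320
Cpu = (135.1 - 115.9)/(3*0.63114968) = 10.1402
Cpl = (115.9 - 111.5)/(3*0.63114968) = 2.3238
Cpk = min(Cpu, Cpl) = 2.3238

2.3238


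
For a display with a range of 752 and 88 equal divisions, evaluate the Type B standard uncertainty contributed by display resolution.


resolution = range / divisions
resolution = 752 / 88 = 8.5454545
u_res = resolution / (2*sqrt(3))
u_res = 8.5454545 / 3.4641016
u_res = 2.4669

2.4669


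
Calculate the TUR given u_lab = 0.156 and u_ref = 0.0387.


TUR = u_lab / u_ref
= 0.156 / 0.0387
= 4.0310

4.0310


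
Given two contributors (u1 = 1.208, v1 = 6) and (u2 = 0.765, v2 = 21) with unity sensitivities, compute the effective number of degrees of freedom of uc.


uc = sqrt(u1^2 + u2^2) = sqrt(1.208^2 + 0.765^2) = 1.4298563
v_eff = uc^4 / (u1^4/v1 + u2^4/v2)
= 1.4298563^4 / (1.208^4/6 + 0.765^4/21)
= 4.1799354 / 0.37121754
v_eff = 11.2601

11.2601


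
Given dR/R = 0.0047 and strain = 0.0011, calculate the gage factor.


GF = (dR/R) / epsilon
= 0.0047 / 0.0011
= 4.2727

4.2727


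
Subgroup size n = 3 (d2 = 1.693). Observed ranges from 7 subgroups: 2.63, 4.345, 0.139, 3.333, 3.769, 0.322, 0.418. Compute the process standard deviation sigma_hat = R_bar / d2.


R_bar = (2.63 + 4.345 + 0.139 + 3.333 + 3.769 + 0.322 + 0.418) / 7
R_bar = 14.956 / 7 = 2.1365714
sigma_hat = R_bar / d2 = 2.1365714 / 1.693 = 1.2620

1.2620


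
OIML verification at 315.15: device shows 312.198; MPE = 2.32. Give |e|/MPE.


e = indication - reference = 312.198 - 315.15 = -2.9520
|e| = 2.9520
ratio = |e| / MPE = 2.9520 / 2.32
ratio = 1.2724

1.2724


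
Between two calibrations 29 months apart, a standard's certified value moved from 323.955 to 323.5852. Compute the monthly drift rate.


rate = (v2 - v1) / months
= (323.5852 - 323.955) / 29
= -0.3698 / 29
= -0.0128

-0.0128


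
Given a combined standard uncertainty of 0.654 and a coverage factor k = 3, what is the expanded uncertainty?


U = k * uc
U = 3 * 0.654
U = 1.9620

1.9620


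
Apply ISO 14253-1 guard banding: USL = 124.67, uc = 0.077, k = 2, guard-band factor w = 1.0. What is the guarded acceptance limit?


U = k * uc = 2 * 0.077 = 0.154
guard band g = w * U = 1.0 * 0.154 = 0.154
AL = USL - g = 124.67 - 0.154
AL = 124.5160

124.5160


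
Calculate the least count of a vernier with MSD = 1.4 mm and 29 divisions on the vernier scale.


LC = MSD / n_div
= 1.4 / 29
= 0.0483

0.0483


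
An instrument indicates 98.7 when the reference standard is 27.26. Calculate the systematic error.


Systematic error = measured - true
= 98.7 - 27.26
= 71.4400

71.4400


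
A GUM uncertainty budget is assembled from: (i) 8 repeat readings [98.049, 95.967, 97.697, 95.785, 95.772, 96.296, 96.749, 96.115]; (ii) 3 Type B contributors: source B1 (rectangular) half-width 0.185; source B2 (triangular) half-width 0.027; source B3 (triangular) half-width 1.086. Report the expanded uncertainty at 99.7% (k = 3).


mean = (98.049 + 95.967 + 97.697 + 95.785 + 95.772 + 96.296 + 96.749 + 96.115) / 8 = 96.55375
s = sqrt(sum((x - mean)^2)/(n-1)) = 0.87719012
u_A = s / sqrt(n) = 0.87719012 / sqrt(8) = 0.31013354
u_B1 = 0.185 / sqrt(3) = 0.1068098
u_B2 = 0.027 / sqrt(6) = 0.011022704
u_B3 = 1.086 / sqrt(6) = 0.44335764
uc = sqrt(0.31013354^2 + 0.1068098^2 + 0.011022704^2 + 0.44335764^2) = 0.55161458
U = k * uc = 3 * 0.55161458
U = 1.6548

1.6548


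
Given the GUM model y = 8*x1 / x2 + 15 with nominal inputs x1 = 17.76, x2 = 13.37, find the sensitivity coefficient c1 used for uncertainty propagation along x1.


y = 8*x1 / x2 + 15
dy/dx1 = 8/x2
Evaluate at x2 = 13.37: c1 = 8 / 13.37
c1 = 0.5984

0.5984


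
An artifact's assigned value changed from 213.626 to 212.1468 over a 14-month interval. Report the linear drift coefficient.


rate = (v2 - v1) / months
= (212.1468 - 213.626) / 14
= -1.4792 / 14
= -0.1057

-0.1057


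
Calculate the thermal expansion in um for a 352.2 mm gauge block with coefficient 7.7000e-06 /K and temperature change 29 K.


dL = L * alpha * dT
= 352.2 * 7.7000e-06 * 29
= 0.0786463 mm
dL_um = 0.0786463 * 1000 = 78.6463 um

78.6463


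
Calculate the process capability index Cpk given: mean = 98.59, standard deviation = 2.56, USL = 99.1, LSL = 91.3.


Cpu = (USL - mean) / (3*sigma) = (99.1 - 98.59) / (3*2.56) = 0.0664
Cpl = (mean - LSL) / (3*sigma) = (98.59 - 91.3) / (3*2.56) = 0.9492
Cpk = min(Cpu, Cpl) = 0.0664

0.0664


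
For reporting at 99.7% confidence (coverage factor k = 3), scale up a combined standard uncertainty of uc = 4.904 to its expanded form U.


U = k * uc
U = 3 * 4.904
U = 14.7120

14.7120


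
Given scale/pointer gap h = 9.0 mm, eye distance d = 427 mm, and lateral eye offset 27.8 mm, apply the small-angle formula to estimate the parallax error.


error = h * offset / d
= 9.0 * 27.8 / 427
= 0.5859

0.5859


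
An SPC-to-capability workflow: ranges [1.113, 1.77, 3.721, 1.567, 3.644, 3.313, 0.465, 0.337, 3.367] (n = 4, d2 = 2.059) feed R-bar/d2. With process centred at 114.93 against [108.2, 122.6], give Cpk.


R_bar = (1.113 + 1.77 + 3.721 + 1.567 + 3.644 + 3.313 + 0.465 + 0.337 + 3.367) / 9 = 2.1441111
sigma = R_bar / d2 = 2.1441111 / 2.059 = 1.0413361
Cp = (USL - LSL)/(6*sigma) = (122.6 - 108.2)/(6*1.0413361) = 2.3047
Cpu = (122.6 - 114.93)/(3*1.0413361) = 2.4552
Cpl = (114.93 - 108.2)/(3*1.0413361) = 2.1543
Cpk = min(Cpu, Cpl) = 2.1543

2.1543


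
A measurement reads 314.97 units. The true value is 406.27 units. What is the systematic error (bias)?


Systematic error = measured - true
= 314.97 - 406.27
= -91.3000

-91.3000


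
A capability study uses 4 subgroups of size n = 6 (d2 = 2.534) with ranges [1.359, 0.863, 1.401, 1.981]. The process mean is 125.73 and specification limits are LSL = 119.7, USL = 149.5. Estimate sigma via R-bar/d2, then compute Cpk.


R_bar = (1.359 + 0.863 + 1.401 + 1.981) / 4 = 1.401
sigma = R_bar / d2 = 1.401 / 2.534 = 0.55288082
Cp = (USL - LSL)/(6*sigma) = (149.5 - 119.7)/(6*0.55288082) = 8.9833
Cpu = (149.5 - 125.73)/(3*0.55288082) = 14.3310
Cpl = (125.73 - 119.7)/(3*0.55288082) = 3.6355
Cpk = min(Cpu, Cpl) = 3.6355

3.6355


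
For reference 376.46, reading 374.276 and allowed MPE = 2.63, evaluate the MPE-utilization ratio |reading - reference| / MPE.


e = indication - reference = 374.276 - 376.46 = -2.1840
|e| = 2.1840
ratio = |e| / MPE = 2.1840 / 2.63
ratio = 0.8304

0.8304


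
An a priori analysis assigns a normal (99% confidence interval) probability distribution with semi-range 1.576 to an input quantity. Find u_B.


u_B = half_width / 2.576
u_B = 1.576 / 2.576
u_B = 0.6118

0.6118


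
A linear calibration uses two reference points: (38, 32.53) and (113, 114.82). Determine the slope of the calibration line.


slope = (y2 - y1) / (x2 - x1)
= (114.82 - 32.53) / (113 - 38)
= 82.2900 / 75
= 1.0972

1.0972


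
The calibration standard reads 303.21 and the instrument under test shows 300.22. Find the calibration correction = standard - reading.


Correction = standard - reading
= 303.21 - 300.22
= 2.9900

2.9900


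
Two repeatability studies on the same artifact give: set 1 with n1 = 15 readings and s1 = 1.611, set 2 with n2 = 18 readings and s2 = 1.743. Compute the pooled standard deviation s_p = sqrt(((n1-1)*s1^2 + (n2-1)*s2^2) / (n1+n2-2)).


s_p = sqrt(((n1-1)*s1^2 + (n2-1)*s2^2) / (n1+n2-2))
numerator = (15-1)*1.611^2 + (18-1)*1.743^2 = 36.334494 + 51.646833 = 87.981327
denominator = 15 + 18 - 2 = 31
s_p^2 = 87.981327 / 31 = 2.8381073
s_p = sqrt(2.8381073) = 1.6847

1.6847


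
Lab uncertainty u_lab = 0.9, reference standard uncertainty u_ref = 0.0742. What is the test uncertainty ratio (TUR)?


TUR = u_lab / u_ref
= 0.9 / 0.0742
= 12.1294

12.1294


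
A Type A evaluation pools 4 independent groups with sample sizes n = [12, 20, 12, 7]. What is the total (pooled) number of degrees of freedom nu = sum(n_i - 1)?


nu = sum_i (n_i - 1)
nu = ((12 - 1) + (20 - 1) + (12 - 1) + (7 - 1))
nu = 11 + 19 + 11 + 6
nu = 47

47


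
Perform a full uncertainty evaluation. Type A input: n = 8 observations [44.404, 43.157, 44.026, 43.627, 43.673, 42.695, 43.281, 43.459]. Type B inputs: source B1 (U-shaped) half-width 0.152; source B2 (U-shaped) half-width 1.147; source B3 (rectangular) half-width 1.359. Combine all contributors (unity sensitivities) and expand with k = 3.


mean = (44.404 + 43.157 + 44.026 + 43.627 + 43.673 + 42.695 + 43.281 + 43.459) / 8 = 43.54025
s = sqrt(sum((x - mean)^2)/(n-1)) = 0.52675631
u_A = s / sqrt(n) = 0.52675631 / sqrt(8) = 0.18623648
u_B1 = 0.152 / sqrt(2) = 0.10748023
u_B2 = 1.147 / sqrt(2) = 0.81105148
u_B3 = 1.359 / sqrt(3) = 0.78461902
uc = sqrt(0.18623648^2 + 0.10748023^2 + 0.81105148^2 + 0.78461902^2) = 1.1487678
U = k * uc = 3 * 1.1487678
U = 3.4463

3.4463


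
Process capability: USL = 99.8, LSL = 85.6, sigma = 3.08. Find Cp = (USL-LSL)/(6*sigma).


Cp = (USL - LSL) / (6 * sigma)
= (99.8 - 85.6) / (6 * 3.08)
= 14.2000 / 18.4800
= 0.7684

0.7684


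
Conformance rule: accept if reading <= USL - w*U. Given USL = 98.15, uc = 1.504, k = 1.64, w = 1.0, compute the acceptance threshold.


U = k * uc = 1.64 * 1.504 = 2.46656
guard band g = w * U = 1.0 * 2.46656 = 2.46656
AL = USL - g = 98.15 - 2.46656
AL = 95.6834

95.6834


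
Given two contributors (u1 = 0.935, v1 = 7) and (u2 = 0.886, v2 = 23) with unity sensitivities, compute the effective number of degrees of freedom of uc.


uc = sqrt(u1^2 + u2^2) = sqrt(0.935^2 + 0.886^2) = 1.2881075
v_eff = uc^4 / (u1^4/v1 + u2^4/v2)
= 1.2881075^4 / (0.935^4/7 + 0.886^4/23)
= 2.7530141 / 0.13597345
v_eff = 20.2467

20.2467


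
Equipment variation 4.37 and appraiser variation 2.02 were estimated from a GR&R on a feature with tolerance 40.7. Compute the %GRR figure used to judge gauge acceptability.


GRR = sqrt(EV^2 + AV^2) = sqrt(4.37^2 + 2.02^2) = 4.8142808
%GRR = GRR / tol * 100 = 4.8142808 / 40.7 * 100
%GRR = 11.8287

11.8287


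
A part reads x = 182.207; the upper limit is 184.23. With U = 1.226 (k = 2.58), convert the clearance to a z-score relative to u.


u = U / k = 1.226 / 2.58 = 0.4751938
margin = |USL - x| = |184.23 - 182.207| = 2.023
z = margin / u = 2.023 / 0.4751938
z = 4.2572

4.2572


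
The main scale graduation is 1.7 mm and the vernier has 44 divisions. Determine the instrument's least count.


LC = MSD / n_div
= 1.7 / 44
= 0.0386

0.0386


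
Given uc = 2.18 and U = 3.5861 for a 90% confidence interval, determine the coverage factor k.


k = U / uc
k = 3.5861 / 2.18
k = 1.645

1.645


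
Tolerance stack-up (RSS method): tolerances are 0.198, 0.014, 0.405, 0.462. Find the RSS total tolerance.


RSS = sqrt(0.198^2 + 0.014^2 + 0.405^2 + 0.462^2)
= sqrt(0.416869)
= 0.6457

0.6457


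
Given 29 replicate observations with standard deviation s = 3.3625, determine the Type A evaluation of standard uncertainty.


u_A = s / sqrt(n)
u_A = 3.3625 / sqrt(29)
u_A = 3.3625 / 5.3851648
u_A = 0.6244

0.6244


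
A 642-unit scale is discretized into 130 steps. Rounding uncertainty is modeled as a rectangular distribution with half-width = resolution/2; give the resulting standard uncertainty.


resolution = range / divisions
resolution = 642 / 130 = 4.9384615
u_res = resolution / (2*sqrt(3))
u_res = 4.9384615 / 3.4641016
u_res = 1.4256

1.4256


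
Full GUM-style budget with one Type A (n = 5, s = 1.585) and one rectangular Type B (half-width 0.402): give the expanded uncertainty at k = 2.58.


u_A = s / sqrt(n) = 1.585 / sqrt(5) = 0.70883355
u_B = half_width / sqrt(3) = 0.402 / sqrt(3) = 0.23209481
uc = sqrt(u_A^2 + u_B^2) = sqrt(0.70883355^2 + 0.23209481^2) = 0.74586393
U = k * uc = 2.58 * 0.74586393
U = 1.9243

1.9243


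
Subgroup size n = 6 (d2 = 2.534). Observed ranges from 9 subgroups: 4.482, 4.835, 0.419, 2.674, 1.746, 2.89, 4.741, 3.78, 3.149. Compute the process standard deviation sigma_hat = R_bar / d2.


R_bar = (4.482 + 4.835 + 0.419 + 2.674 + 1.746 + 2.89 + 4.741 + 3.78 + 3.149) / 9
R_bar = 28.716 / 9 = 3.1906667
sigma_hat = R_bar / d2 = 3.1906667 / 2.534 = 1.2591

1.2591


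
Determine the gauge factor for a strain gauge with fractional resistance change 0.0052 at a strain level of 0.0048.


GF = (dR/R) / epsilon
= 0.0052 / 0.0048
= 1.0833

1.0833


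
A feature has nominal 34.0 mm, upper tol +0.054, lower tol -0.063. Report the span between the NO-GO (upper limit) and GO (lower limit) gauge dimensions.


GO = nominal - lower_tol (smallest hole = maximum material condition)
GO = 34.0 - 0.063 = 33.937
NO-GO = nominal + upper_tol (largest hole = least material condition)
NO-GO = 34.0 + 0.054 = 34.054
spread = NO-GO - GO = 34.054 - 33.937 = 0.1170

0.1170


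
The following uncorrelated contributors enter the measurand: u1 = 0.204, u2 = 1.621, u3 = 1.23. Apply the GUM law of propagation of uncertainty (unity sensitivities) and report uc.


uc = sqrt(0.204^2 + 1.621^2 + 1.23^2)
uc = sqrt(4.182157)
uc = 2.0450

2.0450


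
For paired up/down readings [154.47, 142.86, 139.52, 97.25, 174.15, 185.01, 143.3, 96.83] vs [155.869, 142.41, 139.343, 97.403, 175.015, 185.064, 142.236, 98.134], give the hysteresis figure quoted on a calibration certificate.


|154.47 - 155.869| = 1.3990
|142.86 - 142.41| = 0.4500
|139.52 - 139.343| = 0.1770
|97.25 - 97.403| = 0.1530
|174.15 - 175.015| = 0.8650
|185.01 - 185.064| = 0.0540
|143.3 - 142.236| = 1.0640
|96.83 - 98.134| = 1.3040
hysteresis = max(diffs) = 1.3990

1.3990


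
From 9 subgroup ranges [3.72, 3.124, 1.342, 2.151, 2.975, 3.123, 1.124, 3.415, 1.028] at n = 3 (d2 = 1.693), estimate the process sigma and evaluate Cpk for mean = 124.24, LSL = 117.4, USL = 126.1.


R_bar = (3.72 + 3.124 + 1.342 + 2.151 + 2.975 + 3.123 + 1.124 + 3.415 + 1.028) / 9 = 2.4446667
sigma = R_bar / d2 = 2.4446667 / 1.693 = 1.4439851
Cp = (USL - LSL)/(6*sigma) = (126.1 - 117.4)/(6*1.4439851) = 1.0042
Cpu = (126.1 - 124.24)/(3*1.4439851) = 0.4294
Cpl = (124.24 - 117.4)/(3*1.4439851) = 1.5790
Cpk = min(Cpu, Cpl) = 0.4294

0.4294
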